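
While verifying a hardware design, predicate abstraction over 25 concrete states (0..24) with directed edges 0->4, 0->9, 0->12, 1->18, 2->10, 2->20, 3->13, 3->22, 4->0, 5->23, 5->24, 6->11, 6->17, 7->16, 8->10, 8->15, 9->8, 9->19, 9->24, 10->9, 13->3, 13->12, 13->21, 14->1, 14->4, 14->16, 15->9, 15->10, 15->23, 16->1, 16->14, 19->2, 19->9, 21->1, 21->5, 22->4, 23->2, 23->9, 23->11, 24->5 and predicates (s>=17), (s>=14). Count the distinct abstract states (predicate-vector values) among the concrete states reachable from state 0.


BFS from 0:
Concrete reachable: {0, 2, 4, 5, 8, 9, 10, 11, 12, 15, 19, 20, 23, 24}
Abstract via predicates (s>=17), (s>=14):
  (0,0) <- {0, 2, 4, 5, 8, 9, 10, 11, 12}
  (0,1) <- {15}
  (1,1) <- {19, 20, 23, 24}
Distinct abstract states = 3

3


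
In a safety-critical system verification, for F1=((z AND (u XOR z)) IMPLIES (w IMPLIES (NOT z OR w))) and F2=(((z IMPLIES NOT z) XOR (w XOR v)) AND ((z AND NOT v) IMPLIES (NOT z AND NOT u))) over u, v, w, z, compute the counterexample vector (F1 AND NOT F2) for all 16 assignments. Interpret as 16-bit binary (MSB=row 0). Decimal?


F1 = ((z AND (u XOR z)) IMPLIES (w IMPLIES (NOT z OR w)))
F2 = (((z IMPLIES NOT z) XOR (w XOR v)) AND ((z AND NOT v) IMPLIES (NOT z AND NOT u)))
Counterexample to F1=>F2 is where F1=1 and F2=0.
Evaluate each row (bits = u,v,w,z, MSB first):
  row 0 [0000]: F1=1 F2=1 -> F1&~F2 -> 0
  row 1 [0001]: F1=1 F2=0 -> F1&~F2 -> 1
  row 2 [0010]: F1=1 F2=0 -> F1&~F2 -> 1
  row 3 [0011]: F1=1 F2=0 -> F1&~F2 -> 1
  row 4 [0100]: F1=1 F2=0 -> F1&~F2 -> 1
  row 5 [0101]: F1=1 F2=1 -> F1&~F2 -> 0
  row 6 [0110]: F1=1 F2=1 -> F1&~F2 -> 0
  row 7 [0111]: F1=1 F2=0 -> F1&~F2 -> 1
  row 8 [1000]: F1=1 F2=1 -> F1&~F2 -> 0
  row 9 [1001]: F1=1 F2=0 -> F1&~F2 -> 1
  row 10 [1010]: F1=1 F2=0 -> F1&~F2 -> 1
  row 11 [1011]: F1=1 F2=0 -> F1&~F2 -> 1
  row 12 [1100]: F1=1 F2=0 -> F1&~F2 -> 1
  row 13 [1101]: F1=1 F2=1 -> F1&~F2 -> 0
  row 14 [1110]: F1=1 F2=1 -> F1&~F2 -> 0
  row 15 [1111]: F1=1 F2=0 -> F1&~F2 -> 1
Full result column, 4 rows per line (u,v fixed per line; w,z runs 00..11 left to right):
  rows 0-3 [u,v=00]: 0111  = hex 7
  rows 4-7 [u,v=01]: 1001  = hex 9
  rows 8-11 [u,v=10]: 0111  = hex 7
  rows 12-15 [u,v=11]: 1001  = hex 9
Counterexample vector (row 0 .. row 15) = 0111100101111001
Output column grouped in 4s = 0111 1001 0111 1001 = 0x7979
Convert to decimal digit by digit (value = value*16 + digit):
  7 -> 7
  7*16 + 9 = 121
  121*16 + 7 = 1943
  1943*16 + 9 = 31097
Decimal = 31097

31097


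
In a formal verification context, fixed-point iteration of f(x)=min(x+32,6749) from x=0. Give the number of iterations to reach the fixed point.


Step 1: x=0, cap=6749, increment=32
Step 2: x grows by 32 each step until capped at 6749; fixed point is x=6749
Step 3: iterations = ceil(6749/32) = 211

211


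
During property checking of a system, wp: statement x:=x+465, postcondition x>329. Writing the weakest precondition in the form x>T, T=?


Formula: wp(x:=E, P) = P[E/x] (substitute E for x in postcondition)
Step 1: Postcondition: x>329
Step 2: Substitute x+465 for x: x+465>329
Step 3: Solve for x: x > 329-465 = -136

-136


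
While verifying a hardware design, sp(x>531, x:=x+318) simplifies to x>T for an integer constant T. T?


Formula: sp(P, x:=E) = exists old_x. (x = E[old_x/x]) AND P[old_x/x] (old_x is the value of x before the assignment; eliminate old_x by solving x = E[old_x/x] for old_x)
Step 1: Precondition P: x>531, i.e. old_x > 531
Step 2: Assignment gives x = old_x + 318, so old_x = x - 318
Step 3: Substitute into P: x - 318 > 531
Step 4: Simplify: x > 531+318 = 849

849


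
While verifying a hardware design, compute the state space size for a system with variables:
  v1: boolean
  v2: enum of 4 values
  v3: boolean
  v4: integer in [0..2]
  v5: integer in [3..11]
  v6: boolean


State space = product of domain sizes of all variables.
Domain sizes:
  v1 (boolean): 2
  v2 (enum of 4 values): 4
  v3 (boolean): 2
  v4 (integer in [0..2]): 3
  v5 (integer in [3..11]): 9
  v6 (boolean): 2
Product = 2 * 4 * 2 * 3 * 9 * 2 = 864

864


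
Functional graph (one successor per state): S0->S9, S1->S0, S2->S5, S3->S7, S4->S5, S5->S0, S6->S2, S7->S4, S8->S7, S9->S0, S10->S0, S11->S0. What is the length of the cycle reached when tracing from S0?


Trace from S0 until a state repeats:
  S0 -> S9 -> S0
S0 first seen at step 0, revisited at step 2.
Cycle length = 2 - 0 = 2

2


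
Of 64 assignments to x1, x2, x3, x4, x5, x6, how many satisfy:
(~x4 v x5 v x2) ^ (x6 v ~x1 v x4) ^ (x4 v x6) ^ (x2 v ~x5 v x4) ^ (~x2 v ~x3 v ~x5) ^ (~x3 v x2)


CNF with 6 clauses over 6 vars (64 assignments).
An assignment satisfies CNF iff every clause has >=1 true literal.
Check each row (bits = x1,x2,x3,x4,x5,x6; clause T/F shown):
  row 0 [000000]: clauses=TTFTTT -> 0
  row 1 [000001]: clauses=TTTTTT -> 1
  row 2 [000010]: clauses=TTFFTT -> 0
  row 3 [000011]: clauses=TTTFTT -> 0
  row 4 [000100]: clauses=FTTTTT -> 0
  (every remaining row is evaluated the same way; all 64 results are listed next)
Full result column, 8 rows per line (x1,x2,x3 fixed per line; x4,x5,x6 runs 000..111 left to right):
  rows 0-7 [x1,x2,x3=000]: 01000011  (ones: 3)
  rows 8-15 [x1,x2,x3=001]: 00000000  (ones: 0)
  rows 16-23 [x1,x2,x3=010]: 01011111  (ones: 6)
  rows 24-31 [x1,x2,x3=011]: 01001100  (ones: 3)
  rows 32-39 [x1,x2,x3=100]: 01000011  (ones: 3)
  rows 40-47 [x1,x2,x3=101]: 00000000  (ones: 0)
  rows 48-55 [x1,x2,x3=110]: 01011111  (ones: 6)
  rows 56-63 [x1,x2,x3=111]: 01001100  (ones: 3)
Satisfying assignments = 3+0+6+3+3+0+6+3 = 24

24


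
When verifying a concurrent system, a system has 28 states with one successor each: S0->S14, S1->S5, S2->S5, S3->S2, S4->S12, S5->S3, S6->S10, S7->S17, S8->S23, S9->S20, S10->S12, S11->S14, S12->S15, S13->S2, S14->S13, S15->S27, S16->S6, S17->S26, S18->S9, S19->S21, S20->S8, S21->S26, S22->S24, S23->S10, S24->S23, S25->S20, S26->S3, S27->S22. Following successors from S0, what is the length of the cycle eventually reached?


Trace from S0 until a state repeats:
  S0 -> S14 -> S13 -> S2 -> S5 -> S3 -> S2
S2 first seen at step 3, revisited at step 6.
Cycle length = 6 - 3 = 3

3


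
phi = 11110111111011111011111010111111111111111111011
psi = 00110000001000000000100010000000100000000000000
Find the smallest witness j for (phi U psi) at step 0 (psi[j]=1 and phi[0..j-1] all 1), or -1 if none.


(phi U psi) at 0: need smallest j with psi[j]=1 and phi[i]=1 for all i in [0,j).
Scan from step 0:
  step 0: phi=1, psi=0 -> continue
  step 1: phi=1, psi=0 -> continue
  step 2: psi=1 and phi held for [0,2) -> witness found
Witness step = 2

2


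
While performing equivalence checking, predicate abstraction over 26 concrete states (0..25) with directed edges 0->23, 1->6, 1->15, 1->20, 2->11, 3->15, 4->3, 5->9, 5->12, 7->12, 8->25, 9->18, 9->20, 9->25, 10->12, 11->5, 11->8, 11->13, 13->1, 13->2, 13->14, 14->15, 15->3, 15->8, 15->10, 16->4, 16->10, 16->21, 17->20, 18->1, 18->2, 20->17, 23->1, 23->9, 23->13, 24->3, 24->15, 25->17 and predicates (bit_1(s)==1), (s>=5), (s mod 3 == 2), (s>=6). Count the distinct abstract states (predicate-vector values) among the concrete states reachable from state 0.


BFS from 0:
Concrete reachable: {0, 1, 2, 3, 5, 6, 8, 9, 10, 11, 12, 13, 14, 15, 17, 18, 20, 23, 25}
Abstract via predicates (bit_1(s)==1), (s>=5), (s mod 3 == 2), (s>=6):
  (0,0,0,0) <- {0, 1}
  (0,1,0,1) <- {9, 12, 13, 25}
  (0,1,1,0) <- {5}
  (0,1,1,1) <- {8, 17, 20}
  (1,0,0,0) <- {3}
  (1,0,1,0) <- {2}
  (1,1,0,1) <- {6, 10, 15, 18}
  (1,1,1,1) <- {11, 14, 23}
Distinct abstract states = 8

8


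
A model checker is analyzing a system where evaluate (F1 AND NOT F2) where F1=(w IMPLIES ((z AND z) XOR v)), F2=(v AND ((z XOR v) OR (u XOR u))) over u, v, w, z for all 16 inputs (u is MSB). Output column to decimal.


F1 = (w IMPLIES ((z AND z) XOR v))
F2 = (v AND ((z XOR v) OR (u XOR u)))
Counterexample to F1=>F2 is where F1=1 and F2=0.
Evaluate each row (bits = u,v,w,z, MSB first):
  row 0 [0000]: F1=1 F2=0 -> F1&~F2 -> 1
  row 1 [0001]: F1=1 F2=0 -> F1&~F2 -> 1
  row 2 [0010]: F1=0 F2=0 -> F1&~F2 -> 0
  row 3 [0011]: F1=1 F2=0 -> F1&~F2 -> 1
  row 4 [0100]: F1=1 F2=1 -> F1&~F2 -> 0
  row 5 [0101]: F1=1 F2=0 -> F1&~F2 -> 1
  row 6 [0110]: F1=1 F2=1 -> F1&~F2 -> 0
  row 7 [0111]: F1=0 F2=0 -> F1&~F2 -> 0
  row 8 [1000]: F1=1 F2=0 -> F1&~F2 -> 1
  row 9 [1001]: F1=1 F2=0 -> F1&~F2 -> 1
  row 10 [1010]: F1=0 F2=0 -> F1&~F2 -> 0
  row 11 [1011]: F1=1 F2=0 -> F1&~F2 -> 1
  row 12 [1100]: F1=1 F2=1 -> F1&~F2 -> 0
  row 13 [1101]: F1=1 F2=0 -> F1&~F2 -> 1
  row 14 [1110]: F1=1 F2=1 -> F1&~F2 -> 0
  row 15 [1111]: F1=0 F2=0 -> F1&~F2 -> 0
Full result column, 4 rows per line (u,v fixed per line; w,z runs 00..11 left to right):
  rows 0-3 [u,v=00]: 1101  = hex D
  rows 4-7 [u,v=01]: 0100  = hex 4
  rows 8-11 [u,v=10]: 1101  = hex D
  rows 12-15 [u,v=11]: 0100  = hex 4
Counterexample vector (row 0 .. row 15) = 1101010011010100
Output column grouped in 4s = 1101 0100 1101 0100 = 0xD4D4
Convert to decimal digit by digit (value = value*16 + digit):
  D -> 13
  13*16 + 4 = 212
  212*16 + 13 (D) = 3405
  3405*16 + 4 = 54484
Decimal = 54484

54484


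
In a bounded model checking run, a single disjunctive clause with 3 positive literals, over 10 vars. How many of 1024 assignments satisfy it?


Step 1: Total=2^10=1024
Step 2: Unsat when all 3 false: 2^7=128
Step 3: Sat=1024-128=896

896


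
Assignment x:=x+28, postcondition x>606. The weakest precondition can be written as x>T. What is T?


Formula: wp(x:=E, P) = P[E/x] (substitute E for x in postcondition)
Step 1: Postcondition: x>606
Step 2: Substitute x+28 for x: x+28>606
Step 3: Solve for x: x > 606-28 = 578

578


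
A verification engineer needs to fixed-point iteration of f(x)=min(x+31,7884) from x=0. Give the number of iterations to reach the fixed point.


Step 1: x=0, cap=7884, increment=31
Step 2: x grows by 31 each step until capped at 7884; fixed point is x=7884
Step 3: iterations = ceil(7884/31) = 255

255


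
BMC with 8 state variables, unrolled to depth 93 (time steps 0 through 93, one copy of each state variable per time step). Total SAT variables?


BMC unrolls to depth k, creating one copy of each state var for steps 0..k.
Step count = 93 + 1 = 94 (steps 0 through 93)
Vars per step = 8
Total = 8 * 94 = 752

752


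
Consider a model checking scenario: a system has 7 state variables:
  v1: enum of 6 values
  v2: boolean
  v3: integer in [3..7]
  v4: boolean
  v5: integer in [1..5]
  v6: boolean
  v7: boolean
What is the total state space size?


State space = product of domain sizes of all variables.
Domain sizes:
  v1 (enum of 6 values): 6
  v2 (boolean): 2
  v3 (integer in [3..7]): 5
  v4 (boolean): 2
  v5 (integer in [1..5]): 5
  v6 (boolean): 2
  v7 (boolean): 2
Product = 6 * 2 * 5 * 2 * 5 * 2 * 2 = 2400

2400


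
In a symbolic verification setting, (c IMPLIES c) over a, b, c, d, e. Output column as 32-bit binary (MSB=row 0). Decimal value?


Formula: (c IMPLIES c) over a, b, c, d, e (32 rows)
Evaluate each row (bits = a,b,c,d,e, MSB first):
  row 0 [00000]: (0 IMPLIES 0) -> 1
  row 1 [00001]: (0 IMPLIES 0) -> 1
  row 2 [00010]: (0 IMPLIES 0) -> 1
  row 3 [00011]: (0 IMPLIES 0) -> 1
  row 4 [00100]: (1 IMPLIES 1) -> 1
  row 5 [00101]: (1 IMPLIES 1) -> 1
  row 6 [00110]: (1 IMPLIES 1) -> 1
  row 7 [00111]: (1 IMPLIES 1) -> 1
  row 8 [01000]: (0 IMPLIES 0) -> 1
  row 9 [01001]: (0 IMPLIES 0) -> 1
  row 10 [01010]: (0 IMPLIES 0) -> 1
  row 11 [01011]: (0 IMPLIES 0) -> 1
  row 12 [01100]: (1 IMPLIES 1) -> 1
  row 13 [01101]: (1 IMPLIES 1) -> 1
  row 14 [01110]: (1 IMPLIES 1) -> 1
  row 15 [01111]: (1 IMPLIES 1) -> 1
  row 16 [10000]: (0 IMPLIES 0) -> 1
  row 17 [10001]: (0 IMPLIES 0) -> 1
  row 18 [10010]: (0 IMPLIES 0) -> 1
  row 19 [10011]: (0 IMPLIES 0) -> 1
  row 20 [10100]: (1 IMPLIES 1) -> 1
  row 21 [10101]: (1 IMPLIES 1) -> 1
  row 22 [10110]: (1 IMPLIES 1) -> 1
  row 23 [10111]: (1 IMPLIES 1) -> 1
  row 24 [11000]: (0 IMPLIES 0) -> 1
  row 25 [11001]: (0 IMPLIES 0) -> 1
  row 26 [11010]: (0 IMPLIES 0) -> 1
  row 27 [11011]: (0 IMPLIES 0) -> 1
  row 28 [11100]: (1 IMPLIES 1) -> 1
  row 29 [11101]: (1 IMPLIES 1) -> 1
  row 30 [11110]: (1 IMPLIES 1) -> 1
  row 31 [11111]: (1 IMPLIES 1) -> 1
Full result column, 4 rows per line (a,b,c fixed per line; d,e runs 00..11 left to right):
  rows 0-3 [a,b,c=000]: 1111  = hex F
  rows 4-7 [a,b,c=001]: 1111  = hex F
  rows 8-11 [a,b,c=010]: 1111  = hex F
  rows 12-15 [a,b,c=011]: 1111  = hex F
  rows 16-19 [a,b,c=100]: 1111  = hex F
  rows 20-23 [a,b,c=101]: 1111  = hex F
  rows 24-27 [a,b,c=110]: 1111  = hex F
  rows 28-31 [a,b,c=111]: 1111  = hex F
Output column (row 0 .. row 31) = 11111111111111111111111111111111
Output column grouped in 4s = 1111 1111 1111 1111 1111 1111 1111 1111 = 0xFFFFFFFF
Convert to decimal digit by digit (value = value*16 + digit):
  F -> 15
  15*16 + 15 (F) = 255
  255*16 + 15 (F) = 4095
  4095*16 + 15 (F) = 65535
  65535*16 + 15 (F) = 1048575
  1048575*16 + 15 (F) = 16777215
  16777215*16 + 15 (F) = 268435455
  268435455*16 + 15 (F) = 4294967295
Decimal = 4294967295

4294967295


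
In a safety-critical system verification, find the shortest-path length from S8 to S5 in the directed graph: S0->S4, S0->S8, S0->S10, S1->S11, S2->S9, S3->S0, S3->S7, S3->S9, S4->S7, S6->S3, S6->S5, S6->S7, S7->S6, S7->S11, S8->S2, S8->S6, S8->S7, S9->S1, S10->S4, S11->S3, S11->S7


BFS layer-by-layer from S8:
  dist 0: {S8}
  dist 1: {S2, S6, S7}
  dist 2: {S3, S5, S9, S11}
  -> S5 reached at distance 2
Shortest path length = 2

2


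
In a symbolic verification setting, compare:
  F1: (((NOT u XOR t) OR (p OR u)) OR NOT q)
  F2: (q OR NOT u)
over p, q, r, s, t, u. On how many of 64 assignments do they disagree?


F1 = (((NOT u XOR t) OR (p OR u)) OR NOT q)
F2 = (q OR NOT u)
Evaluate both on each of 64 rows (bits = p,q,r,s,t,u):
  row 0 [000000]: F1=1 F2=1 -> 0
  row 1 [000001]: F1=1 F2=0 (differ) -> 1
  row 2 [000010]: F1=1 F2=1 -> 0
  row 3 [000011]: F1=1 F2=0 (differ) -> 1
  row 4 [000100]: F1=1 F2=1 -> 0
  (every remaining row is evaluated the same way; all 64 results are listed next)
Full result column, 8 rows per line (p,q,r fixed per line; s,t,u runs 000..111 left to right):
  rows 0-7 [p,q,r=000]: 01010101  (ones: 4)
  rows 8-15 [p,q,r=001]: 01010101  (ones: 4)
  rows 16-23 [p,q,r=010]: 00100010  (ones: 2)
  rows 24-31 [p,q,r=011]: 00100010  (ones: 2)
  rows 32-39 [p,q,r=100]: 01010101  (ones: 4)
  rows 40-47 [p,q,r=101]: 01010101  (ones: 4)
  rows 48-55 [p,q,r=110]: 00000000  (ones: 0)
  rows 56-63 [p,q,r=111]: 00000000  (ones: 0)
Disagreements = 4+4+2+2+4+4+0+0 = 20

20


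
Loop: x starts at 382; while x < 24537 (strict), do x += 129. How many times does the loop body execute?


Step 1: x goes from 382 toward 24537 by 129; the body runs while x<24537, so iterations = ceil((bound-start)/step)
Step 2: Distance=24155
Step 3: ceil(24155/129)=188

188


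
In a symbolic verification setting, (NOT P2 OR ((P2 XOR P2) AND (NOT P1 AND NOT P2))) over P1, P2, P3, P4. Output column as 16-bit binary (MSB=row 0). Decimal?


Formula: (NOT P2 OR ((P2 XOR P2) AND (NOT P1 AND NOT P2))) over P1, P2, P3, P4 (16 rows)
Evaluate each row (bits = P1,P2,P3,P4, MSB first):
  row 0 [0000]: (NOT 0 OR ((0 XOR 0) AND (NOT 0 AND NOT 0))) -> 1
  row 1 [0001]: (NOT 0 OR ((0 XOR 0) AND (NOT 0 AND NOT 0))) -> 1
  row 2 [0010]: (NOT 0 OR ((0 XOR 0) AND (NOT 0 AND NOT 0))) -> 1
  row 3 [0011]: (NOT 0 OR ((0 XOR 0) AND (NOT 0 AND NOT 0))) -> 1
  row 4 [0100]: (NOT 1 OR ((1 XOR 1) AND (NOT 0 AND NOT 1))) -> 0
  row 5 [0101]: (NOT 1 OR ((1 XOR 1) AND (NOT 0 AND NOT 1))) -> 0
  row 6 [0110]: (NOT 1 OR ((1 XOR 1) AND (NOT 0 AND NOT 1))) -> 0
  row 7 [0111]: (NOT 1 OR ((1 XOR 1) AND (NOT 0 AND NOT 1))) -> 0
  row 8 [1000]: (NOT 0 OR ((0 XOR 0) AND (NOT 1 AND NOT 0))) -> 1
  row 9 [1001]: (NOT 0 OR ((0 XOR 0) AND (NOT 1 AND NOT 0))) -> 1
  row 10 [1010]: (NOT 0 OR ((0 XOR 0) AND (NOT 1 AND NOT 0))) -> 1
  row 11 [1011]: (NOT 0 OR ((0 XOR 0) AND (NOT 1 AND NOT 0))) -> 1
  row 12 [1100]: (NOT 1 OR ((1 XOR 1) AND (NOT 1 AND NOT 1))) -> 0
  row 13 [1101]: (NOT 1 OR ((1 XOR 1) AND (NOT 1 AND NOT 1))) -> 0
  row 14 [1110]: (NOT 1 OR ((1 XOR 1) AND (NOT 1 AND NOT 1))) -> 0
  row 15 [1111]: (NOT 1 OR ((1 XOR 1) AND (NOT 1 AND NOT 1))) -> 0
Full result column, 4 rows per line (P1,P2 fixed per line; P3,P4 runs 00..11 left to right):
  rows 0-3 [P1,P2=00]: 1111  = hex F
  rows 4-7 [P1,P2=01]: 0000  = hex 0
  rows 8-11 [P1,P2=10]: 1111  = hex F
  rows 12-15 [P1,P2=11]: 0000  = hex 0
Output column (row 0 .. row 15) = 1111000011110000
Output column grouped in 4s = 1111 0000 1111 0000 = 0xF0F0
Convert to decimal digit by digit (value = value*16 + digit):
  F -> 15
  15*16 + 0 = 240
  240*16 + 15 (F) = 3855
  3855*16 + 0 = 61680
Decimal = 61680

61680


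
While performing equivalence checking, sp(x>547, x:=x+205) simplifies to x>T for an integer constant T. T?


Formula: sp(P, x:=E) = exists old_x. (x = E[old_x/x]) AND P[old_x/x] (old_x is the value of x before the assignment; eliminate old_x by solving x = E[old_x/x] for old_x)
Step 1: Precondition P: x>547, i.e. old_x > 547
Step 2: Assignment gives x = old_x + 205, so old_x = x - 205
Step 3: Substitute into P: x - 205 > 547
Step 4: Simplify: x > 547+205 = 752

752


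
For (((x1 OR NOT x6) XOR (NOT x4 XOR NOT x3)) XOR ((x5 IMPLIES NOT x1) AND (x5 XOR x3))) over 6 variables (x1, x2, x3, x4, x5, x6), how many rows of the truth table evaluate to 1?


Formula: (((x1 OR NOT x6) XOR (NOT x4 XOR NOT x3)) XOR ((x5 IMPLIES NOT x1) AND (x5 XOR x3))) over 6 vars (64 rows)
Evaluate each row (x1, x2, x3, x4, x5, x6 as bits, MSB first):
  row 0 [000000]: (((0 OR NOT 0) XOR (NOT 0 XOR NOT 0)) XOR ((0 IMPLIES NOT 0) AND (0 XOR 0))) -> 1
  row 1 [000001]: (((0 OR NOT 1) XOR (NOT 0 XOR NOT 0)) XOR ((0 IMPLIES NOT 0) AND (0 XOR 0))) -> 0
  row 2 [000010]: (((0 OR NOT 0) XOR (NOT 0 XOR NOT 0)) XOR ((1 IMPLIES NOT 0) AND (1 XOR 0))) -> 0
  row 3 [000011]: (((0 OR NOT 1) XOR (NOT 0 XOR NOT 0)) XOR ((1 IMPLIES NOT 0) AND (1 XOR 0))) -> 1
  row 4 [000100]: (((0 OR NOT 0) XOR (NOT 1 XOR NOT 0)) XOR ((0 IMPLIES NOT 0) AND (0 XOR 0))) -> 0
  (every remaining row is evaluated the same way; all 64 results are listed next)
Full result column, 8 rows per line (x1,x2,x3 fixed per line; x4,x5,x6 runs 000..111 left to right):
  rows 0-7 [x1,x2,x3=000]: 10010110  (ones: 4)
  rows 8-15 [x1,x2,x3=001]: 10010110  (ones: 4)
  rows 16-23 [x1,x2,x3=010]: 10010110  (ones: 4)
  rows 24-31 [x1,x2,x3=011]: 10010110  (ones: 4)
  rows 32-39 [x1,x2,x3=100]: 11110000  (ones: 4)
  rows 40-47 [x1,x2,x3=101]: 11000011  (ones: 4)
  rows 48-55 [x1,x2,x3=110]: 11110000  (ones: 4)
  rows 56-63 [x1,x2,x3=111]: 11000011  (ones: 4)
Count of 1-rows = 4+4+4+4+4+4+4+4 = 32

32


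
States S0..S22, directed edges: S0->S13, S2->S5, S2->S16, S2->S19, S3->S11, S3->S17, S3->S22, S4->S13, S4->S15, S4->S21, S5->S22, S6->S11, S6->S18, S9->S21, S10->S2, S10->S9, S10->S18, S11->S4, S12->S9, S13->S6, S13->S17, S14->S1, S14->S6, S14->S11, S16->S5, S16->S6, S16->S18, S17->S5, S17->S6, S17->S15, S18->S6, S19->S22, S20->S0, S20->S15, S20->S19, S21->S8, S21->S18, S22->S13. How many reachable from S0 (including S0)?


BFS from S0:
  layer 0: {S0}
  layer 1: {S13}
  layer 2: {S6, S17}
  layer 3: {S5, S11, S15, S18}
  layer 4: {S4, S22}
  layer 5: {S21}
  layer 6: {S8}
Reachable set: {S0, S4, S5, S6, S8, S11, S13, S15, S17, S18, S21, S22}
Count = 12

12


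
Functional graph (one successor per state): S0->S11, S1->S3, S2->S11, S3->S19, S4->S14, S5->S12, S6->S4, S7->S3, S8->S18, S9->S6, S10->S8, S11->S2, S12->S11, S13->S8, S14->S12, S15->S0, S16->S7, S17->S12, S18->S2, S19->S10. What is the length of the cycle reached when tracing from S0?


Trace from S0 until a state repeats:
  S0 -> S11 -> S2 -> S11
S11 first seen at step 1, revisited at step 3.
Cycle length = 3 - 1 = 2

2


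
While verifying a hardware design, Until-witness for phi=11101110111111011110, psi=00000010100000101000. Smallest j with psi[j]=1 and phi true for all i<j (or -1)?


(phi U psi) at 0: need smallest j with psi[j]=1 and phi[i]=1 for all i in [0,j).
Scan from step 0:
  step 0: phi=1, psi=0 -> continue
  step 1: phi=1, psi=0 -> continue
  step 2: phi=1, psi=0 -> continue
  step 3: phi=0 -> phi-prefix broken from here
  step 6: psi=1 but phi already failed -> not a witness
  step 8: psi=1 but phi already failed -> not a witness
  step 14: psi=1 but phi already failed -> not a witness
  step 16: psi=1 but phi already failed -> not a witness
  end of trace: no witness -> -1
Witness step = -1

-1


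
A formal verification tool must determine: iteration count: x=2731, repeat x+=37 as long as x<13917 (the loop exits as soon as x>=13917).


Step 1: x goes from 2731 toward 13917 by 37; the body runs while x<13917, so iterations = ceil((bound-start)/step)
Step 2: Distance=11186
Step 3: ceil(11186/37)=303

303


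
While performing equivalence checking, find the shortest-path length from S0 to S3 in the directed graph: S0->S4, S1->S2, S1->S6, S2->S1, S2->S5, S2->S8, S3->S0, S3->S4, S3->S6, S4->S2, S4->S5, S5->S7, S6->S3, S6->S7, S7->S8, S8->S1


BFS layer-by-layer from S0:
  dist 0: {S0}
  dist 1: {S4}
  dist 2: {S2, S5}
  dist 3: {S1, S7, S8}
  dist 4: {S6}
  dist 5: {S3}
  -> S3 reached at distance 5
Shortest path length = 5

5


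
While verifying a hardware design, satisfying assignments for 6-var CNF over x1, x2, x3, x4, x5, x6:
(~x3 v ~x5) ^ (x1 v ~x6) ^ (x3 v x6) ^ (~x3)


CNF with 4 clauses over 6 vars (64 assignments).
An assignment satisfies CNF iff every clause has >=1 true literal.
Check each row (bits = x1,x2,x3,x4,x5,x6; clause T/F shown):
  row 0 [000000]: clauses=TTFT -> 0
  row 1 [000001]: clauses=TFTT -> 0
  row 2 [000010]: clauses=TTFT -> 0
  row 3 [000011]: clauses=TFTT -> 0
  row 4 [000100]: clauses=TTFT -> 0
  (every remaining row is evaluated the same way; all 64 results are listed next)
Full result column, 8 rows per line (x1,x2,x3 fixed per line; x4,x5,x6 runs 000..111 left to right):
  rows 0-7 [x1,x2,x3=000]: 00000000  (ones: 0)
  rows 8-15 [x1,x2,x3=001]: 00000000  (ones: 0)
  rows 16-23 [x1,x2,x3=010]: 00000000  (ones: 0)
  rows 24-31 [x1,x2,x3=011]: 00000000  (ones: 0)
  rows 32-39 [x1,x2,x3=100]: 01010101  (ones: 4)
  rows 40-47 [x1,x2,x3=101]: 00000000  (ones: 0)
  rows 48-55 [x1,x2,x3=110]: 01010101  (ones: 4)
  rows 56-63 [x1,x2,x3=111]: 00000000  (ones: 0)
Satisfying assignments = 0+0+0+0+4+0+4+0 = 8

8


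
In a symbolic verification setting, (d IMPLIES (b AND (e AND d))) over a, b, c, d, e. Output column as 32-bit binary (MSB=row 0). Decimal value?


Formula: (d IMPLIES (b AND (e AND d))) over a, b, c, d, e (32 rows)
Evaluate each row (bits = a,b,c,d,e, MSB first):
  row 0 [00000]: (0 IMPLIES (0 AND (0 AND 0))) -> 1
  row 1 [00001]: (0 IMPLIES (0 AND (1 AND 0))) -> 1
  row 2 [00010]: (1 IMPLIES (0 AND (0 AND 1))) -> 0
  row 3 [00011]: (1 IMPLIES (0 AND (1 AND 1))) -> 0
  row 4 [00100]: (0 IMPLIES (0 AND (0 AND 0))) -> 1
  row 5 [00101]: (0 IMPLIES (0 AND (1 AND 0))) -> 1
  row 6 [00110]: (1 IMPLIES (0 AND (0 AND 1))) -> 0
  row 7 [00111]: (1 IMPLIES (0 AND (1 AND 1))) -> 0
  row 8 [01000]: (0 IMPLIES (1 AND (0 AND 0))) -> 1
  row 9 [01001]: (0 IMPLIES (1 AND (1 AND 0))) -> 1
  row 10 [01010]: (1 IMPLIES (1 AND (0 AND 1))) -> 0
  row 11 [01011]: (1 IMPLIES (1 AND (1 AND 1))) -> 1
  row 12 [01100]: (0 IMPLIES (1 AND (0 AND 0))) -> 1
  row 13 [01101]: (0 IMPLIES (1 AND (1 AND 0))) -> 1
  row 14 [01110]: (1 IMPLIES (1 AND (0 AND 1))) -> 0
  row 15 [01111]: (1 IMPLIES (1 AND (1 AND 1))) -> 1
  row 16 [10000]: (0 IMPLIES (0 AND (0 AND 0))) -> 1
  row 17 [10001]: (0 IMPLIES (0 AND (1 AND 0))) -> 1
  row 18 [10010]: (1 IMPLIES (0 AND (0 AND 1))) -> 0
  row 19 [10011]: (1 IMPLIES (0 AND (1 AND 1))) -> 0
  row 20 [10100]: (0 IMPLIES (0 AND (0 AND 0))) -> 1
  row 21 [10101]: (0 IMPLIES (0 AND (1 AND 0))) -> 1
  row 22 [10110]: (1 IMPLIES (0 AND (0 AND 1))) -> 0
  row 23 [10111]: (1 IMPLIES (0 AND (1 AND 1))) -> 0
  row 24 [11000]: (0 IMPLIES (1 AND (0 AND 0))) -> 1
  row 25 [11001]: (0 IMPLIES (1 AND (1 AND 0))) -> 1
  row 26 [11010]: (1 IMPLIES (1 AND (0 AND 1))) -> 0
  row 27 [11011]: (1 IMPLIES (1 AND (1 AND 1))) -> 1
  row 28 [11100]: (0 IMPLIES (1 AND (0 AND 0))) -> 1
  row 29 [11101]: (0 IMPLIES (1 AND (1 AND 0))) -> 1
  row 30 [11110]: (1 IMPLIES (1 AND (0 AND 1))) -> 0
  row 31 [11111]: (1 IMPLIES (1 AND (1 AND 1))) -> 1
Full result column, 4 rows per line (a,b,c fixed per line; d,e runs 00..11 left to right):
  rows 0-3 [a,b,c=000]: 1100  = hex C
  rows 4-7 [a,b,c=001]: 1100  = hex C
  rows 8-11 [a,b,c=010]: 1101  = hex D
  rows 12-15 [a,b,c=011]: 1101  = hex D
  rows 16-19 [a,b,c=100]: 1100  = hex C
  rows 20-23 [a,b,c=101]: 1100  = hex C
  rows 24-27 [a,b,c=110]: 1101  = hex D
  rows 28-31 [a,b,c=111]: 1101  = hex D
Output column (row 0 .. row 31) = 11001100110111011100110011011101
Output column grouped in 4s = 1100 1100 1101 1101 1100 1100 1101 1101 = 0xCCDDCCDD
Convert to decimal digit by digit (value = value*16 + digit):
  C -> 12
  12*16 + 12 (C) = 204
  204*16 + 13 (D) = 3277
  3277*16 + 13 (D) = 52445
  52445*16 + 12 (C) = 839132
  839132*16 + 12 (C) = 13426124
  13426124*16 + 13 (D) = 214817997
  214817997*16 + 13 (D) = 3437087965
Decimal = 3437087965

3437087965


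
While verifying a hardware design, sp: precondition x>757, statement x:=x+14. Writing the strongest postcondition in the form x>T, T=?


Formula: sp(P, x:=E) = exists old_x. (x = E[old_x/x]) AND P[old_x/x] (old_x is the value of x before the assignment; eliminate old_x by solving x = E[old_x/x] for old_x)
Step 1: Precondition P: x>757, i.e. old_x > 757
Step 2: Assignment gives x = old_x + 14, so old_x = x - 14
Step 3: Substitute into P: x - 14 > 757
Step 4: Simplify: x > 757+14 = 771

771


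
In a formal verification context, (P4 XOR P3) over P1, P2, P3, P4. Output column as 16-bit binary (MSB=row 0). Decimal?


Formula: (P4 XOR P3) over P1, P2, P3, P4 (16 rows)
Evaluate each row (bits = P1,P2,P3,P4, MSB first):
  row 0 [0000]: (0 XOR 0) -> 0
  row 1 [0001]: (1 XOR 0) -> 1
  row 2 [0010]: (0 XOR 1) -> 1
  row 3 [0011]: (1 XOR 1) -> 0
  row 4 [0100]: (0 XOR 0) -> 0
  row 5 [0101]: (1 XOR 0) -> 1
  row 6 [0110]: (0 XOR 1) -> 1
  row 7 [0111]: (1 XOR 1) -> 0
  row 8 [1000]: (0 XOR 0) -> 0
  row 9 [1001]: (1 XOR 0) -> 1
  row 10 [1010]: (0 XOR 1) -> 1
  row 11 [1011]: (1 XOR 1) -> 0
  row 12 [1100]: (0 XOR 0) -> 0
  row 13 [1101]: (1 XOR 0) -> 1
  row 14 [1110]: (0 XOR 1) -> 1
  row 15 [1111]: (1 XOR 1) -> 0
Full result column, 4 rows per line (P1,P2 fixed per line; P3,P4 runs 00..11 left to right):
  rows 0-3 [P1,P2=00]: 0110  = hex 6
  rows 4-7 [P1,P2=01]: 0110  = hex 6
  rows 8-11 [P1,P2=10]: 0110  = hex 6
  rows 12-15 [P1,P2=11]: 0110  = hex 6
Output column (row 0 .. row 15) = 0110011001100110
Output column grouped in 4s = 0110 0110 0110 0110 = 0x6666
Convert to decimal digit by digit (value = value*16 + digit):
  6 -> 6
  6*16 + 6 = 102
  102*16 + 6 = 1638
  1638*16 + 6 = 26214
Decimal = 26214

26214


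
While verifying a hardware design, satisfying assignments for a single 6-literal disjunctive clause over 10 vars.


Step 1: Total=2^10=1024
Step 2: Unsat when all 6 false: 2^4=16
Step 3: Sat=1024-16=1008

1008


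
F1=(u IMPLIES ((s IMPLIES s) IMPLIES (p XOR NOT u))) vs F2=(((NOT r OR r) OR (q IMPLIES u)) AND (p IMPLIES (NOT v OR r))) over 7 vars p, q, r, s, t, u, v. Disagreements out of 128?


F1 = (u IMPLIES ((s IMPLIES s) IMPLIES (p XOR NOT u)))
F2 = (((NOT r OR r) OR (q IMPLIES u)) AND (p IMPLIES (NOT v OR r)))
Evaluate both on each of 128 rows (bits = p,q,r,s,t,u,v):
  row 0 [0000000]: F1=1 F2=1 -> 0
  row 1 [0000001]: F1=1 F2=1 -> 0
  row 2 [0000010]: F1=0 F2=1 (differ) -> 1
  row 3 [0000011]: F1=0 F2=1 (differ) -> 1
  row 4 [0000100]: F1=1 F2=1 -> 0
  (every remaining row is evaluated the same way; all 128 results are listed next)
Full result column, 8 rows per line (p,q,r,s fixed per line; t,u,v runs 000..111 left to right):
  rows 0-7 [p,q,r,s=0000]: 00110011  (ones: 4)
  rows 8-15 [p,q,r,s=0001]: 00110011  (ones: 4)
  rows 16-23 [p,q,r,s=0010]: 00110011  (ones: 4)
  rows 24-31 [p,q,r,s=0011]: 00110011  (ones: 4)
  rows 32-39 [p,q,r,s=0100]: 00110011  (ones: 4)
  rows 40-47 [p,q,r,s=0101]: 00110011  (ones: 4)
  rows 48-55 [p,q,r,s=0110]: 00110011  (ones: 4)
  rows 56-63 [p,q,r,s=0111]: 00110011  (ones: 4)
  rows 64-71 [p,q,r,s=1000]: 01010101  (ones: 4)
  rows 72-79 [p,q,r,s=1001]: 01010101  (ones: 4)
  rows 80-87 [p,q,r,s=1010]: 00000000  (ones: 0)
  rows 88-95 [p,q,r,s=1011]: 00000000  (ones: 0)
  rows 96-103 [p,q,r,s=1100]: 01010101  (ones: 4)
  rows 104-111 [p,q,r,s=1101]: 01010101  (ones: 4)
  rows 112-119 [p,q,r,s=1110]: 00000000  (ones: 0)
  rows 120-127 [p,q,r,s=1111]: 00000000  (ones: 0)
Disagreements = 4+4+4+4+4+4+4+4+4+4+0+0+4+4+0+0 = 48

48


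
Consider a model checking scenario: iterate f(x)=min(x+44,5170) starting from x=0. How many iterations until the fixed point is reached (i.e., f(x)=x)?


Step 1: x=0, cap=5170, increment=44
Step 2: x grows by 44 each step until capped at 5170; fixed point is x=5170
Step 3: iterations = ceil(5170/44) = 118

118


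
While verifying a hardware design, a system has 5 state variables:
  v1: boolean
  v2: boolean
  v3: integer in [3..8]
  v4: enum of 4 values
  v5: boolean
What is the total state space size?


State space = product of domain sizes of all variables.
Domain sizes:
  v1 (boolean): 2
  v2 (boolean): 2
  v3 (integer in [3..8]): 6
  v4 (enum of 4 values): 4
  v5 (boolean): 2
Product = 2 * 2 * 6 * 4 * 2 = 192

192


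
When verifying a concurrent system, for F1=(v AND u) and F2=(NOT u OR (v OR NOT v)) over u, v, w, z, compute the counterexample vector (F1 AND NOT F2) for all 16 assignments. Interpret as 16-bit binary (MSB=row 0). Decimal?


F1 = (v AND u)
F2 = (NOT u OR (v OR NOT v))
Counterexample to F1=>F2 is where F1=1 and F2=0.
Evaluate each row (bits = u,v,w,z, MSB first):
  row 0 [0000]: F1=0 F2=1 -> F1&~F2 -> 0
  row 1 [0001]: F1=0 F2=1 -> F1&~F2 -> 0
  row 2 [0010]: F1=0 F2=1 -> F1&~F2 -> 0
  row 3 [0011]: F1=0 F2=1 -> F1&~F2 -> 0
  row 4 [0100]: F1=0 F2=1 -> F1&~F2 -> 0
  row 5 [0101]: F1=0 F2=1 -> F1&~F2 -> 0
  row 6 [0110]: F1=0 F2=1 -> F1&~F2 -> 0
  row 7 [0111]: F1=0 F2=1 -> F1&~F2 -> 0
  row 8 [1000]: F1=0 F2=1 -> F1&~F2 -> 0
  row 9 [1001]: F1=0 F2=1 -> F1&~F2 -> 0
  row 10 [1010]: F1=0 F2=1 -> F1&~F2 -> 0
  row 11 [1011]: F1=0 F2=1 -> F1&~F2 -> 0
  row 12 [1100]: F1=1 F2=1 -> F1&~F2 -> 0
  row 13 [1101]: F1=1 F2=1 -> F1&~F2 -> 0
  row 14 [1110]: F1=1 F2=1 -> F1&~F2 -> 0
  row 15 [1111]: F1=1 F2=1 -> F1&~F2 -> 0
Full result column, 4 rows per line (u,v fixed per line; w,z runs 00..11 left to right):
  rows 0-3 [u,v=00]: 0000  = hex 0
  rows 4-7 [u,v=01]: 0000  = hex 0
  rows 8-11 [u,v=10]: 0000  = hex 0
  rows 12-15 [u,v=11]: 0000  = hex 0
Counterexample vector (row 0 .. row 15) = 0000000000000000
Output column grouped in 4s = 0000 0000 0000 0000 = 0x0000
Convert to decimal digit by digit (value = value*16 + digit):
  0 -> 0
  0*16 + 0 = 0
  0*16 + 0 = 0
  0*16 + 0 = 0
Decimal = 0

0


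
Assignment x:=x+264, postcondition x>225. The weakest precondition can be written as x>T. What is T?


Formula: wp(x:=E, P) = P[E/x] (substitute E for x in postcondition)
Step 1: Postcondition: x>225
Step 2: Substitute x+264 for x: x+264>225
Step 3: Solve for x: x > 225-264 = -39

-39


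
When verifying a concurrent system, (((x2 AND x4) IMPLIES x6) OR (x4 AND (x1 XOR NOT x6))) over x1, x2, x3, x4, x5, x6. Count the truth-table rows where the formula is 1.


Formula: (((x2 AND x4) IMPLIES x6) OR (x4 AND (x1 XOR NOT x6))) over 6 vars (64 rows)
Evaluate each row (x1, x2, x3, x4, x5, x6 as bits, MSB first):
  row 0 [000000]: (((0 AND 0) IMPLIES 0) OR (0 AND (0 XOR NOT 0))) -> 1
  row 1 [000001]: (((0 AND 0) IMPLIES 1) OR (0 AND (0 XOR NOT 1))) -> 1
  row 2 [000010]: (((0 AND 0) IMPLIES 0) OR (0 AND (0 XOR NOT 0))) -> 1
  row 3 [000011]: (((0 AND 0) IMPLIES 1) OR (0 AND (0 XOR NOT 1))) -> 1
  row 4 [000100]: (((0 AND 1) IMPLIES 0) OR (1 AND (0 XOR NOT 0))) -> 1
  (every remaining row is evaluated the same way; all 64 results are listed next)
Full result column, 8 rows per line (x1,x2,x3 fixed per line; x4,x5,x6 runs 000..111 left to right):
  rows 0-7 [x1,x2,x3=000]: 11111111  (ones: 8)
  rows 8-15 [x1,x2,x3=001]: 11111111  (ones: 8)
  rows 16-23 [x1,x2,x3=010]: 11111111  (ones: 8)
  rows 24-31 [x1,x2,x3=011]: 11111111  (ones: 8)
  rows 32-39 [x1,x2,x3=100]: 11111111  (ones: 8)
  rows 40-47 [x1,x2,x3=101]: 11111111  (ones: 8)
  rows 48-55 [x1,x2,x3=110]: 11110101  (ones: 6)
  rows 56-63 [x1,x2,x3=111]: 11110101  (ones: 6)
Count of 1-rows = 8+8+8+8+8+8+6+6 = 60

60


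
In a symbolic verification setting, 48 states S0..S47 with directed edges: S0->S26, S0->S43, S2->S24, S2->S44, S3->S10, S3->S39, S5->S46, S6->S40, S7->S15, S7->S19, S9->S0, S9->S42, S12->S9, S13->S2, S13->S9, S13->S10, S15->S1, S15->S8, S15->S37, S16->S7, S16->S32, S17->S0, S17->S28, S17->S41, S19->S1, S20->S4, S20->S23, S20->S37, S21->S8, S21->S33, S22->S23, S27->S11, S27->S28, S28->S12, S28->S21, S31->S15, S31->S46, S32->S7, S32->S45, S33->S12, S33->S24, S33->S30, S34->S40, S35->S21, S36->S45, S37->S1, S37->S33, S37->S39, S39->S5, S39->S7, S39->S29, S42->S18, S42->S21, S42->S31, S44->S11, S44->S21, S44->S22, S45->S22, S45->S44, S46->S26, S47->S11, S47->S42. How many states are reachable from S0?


BFS from S0:
  layer 0: {S0}
  layer 1: {S26, S43}
Reachable set: {S0, S26, S43}
Count = 3

3


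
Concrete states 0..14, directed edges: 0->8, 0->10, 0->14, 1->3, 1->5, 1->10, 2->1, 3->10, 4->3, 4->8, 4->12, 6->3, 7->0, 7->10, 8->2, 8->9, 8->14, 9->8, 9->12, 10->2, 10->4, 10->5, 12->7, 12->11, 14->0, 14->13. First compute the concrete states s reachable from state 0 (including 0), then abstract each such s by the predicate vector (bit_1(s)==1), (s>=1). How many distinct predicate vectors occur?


BFS from 0:
Concrete reachable: {0, 1, 2, 3, 4, 5, 7, 8, 9, 10, 11, 12, 13, 14}
Abstract via predicates (bit_1(s)==1), (s>=1):
  (0,0) <- {0}
  (0,1) <- {1, 4, 5, 8, 9, 12, 13}
  (1,1) <- {2, 3, 7, 10, 11, 14}
Distinct abstract states = 3

3


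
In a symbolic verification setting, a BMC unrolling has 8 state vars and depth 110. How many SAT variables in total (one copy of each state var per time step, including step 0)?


BMC unrolls to depth k, creating one copy of each state var for steps 0..k.
Step count = 110 + 1 = 111 (steps 0 through 110)
Vars per step = 8
Total = 8 * 111 = 888

888


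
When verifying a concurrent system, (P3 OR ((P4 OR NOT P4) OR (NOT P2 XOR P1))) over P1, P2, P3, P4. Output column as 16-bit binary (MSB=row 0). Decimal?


Formula: (P3 OR ((P4 OR NOT P4) OR (NOT P2 XOR P1))) over P1, P2, P3, P4 (16 rows)
Evaluate each row (bits = P1,P2,P3,P4, MSB first):
  row 0 [0000]: (0 OR ((0 OR NOT 0) OR (NOT 0 XOR 0))) -> 1
  row 1 [0001]: (0 OR ((1 OR NOT 1) OR (NOT 0 XOR 0))) -> 1
  row 2 [0010]: (1 OR ((0 OR NOT 0) OR (NOT 0 XOR 0))) -> 1
  row 3 [0011]: (1 OR ((1 OR NOT 1) OR (NOT 0 XOR 0))) -> 1
  row 4 [0100]: (0 OR ((0 OR NOT 0) OR (NOT 1 XOR 0))) -> 1
  row 5 [0101]: (0 OR ((1 OR NOT 1) OR (NOT 1 XOR 0))) -> 1
  row 6 [0110]: (1 OR ((0 OR NOT 0) OR (NOT 1 XOR 0))) -> 1
  row 7 [0111]: (1 OR ((1 OR NOT 1) OR (NOT 1 XOR 0))) -> 1
  row 8 [1000]: (0 OR ((0 OR NOT 0) OR (NOT 0 XOR 1))) -> 1
  row 9 [1001]: (0 OR ((1 OR NOT 1) OR (NOT 0 XOR 1))) -> 1
  row 10 [1010]: (1 OR ((0 OR NOT 0) OR (NOT 0 XOR 1))) -> 1
  row 11 [1011]: (1 OR ((1 OR NOT 1) OR (NOT 0 XOR 1))) -> 1
  row 12 [1100]: (0 OR ((0 OR NOT 0) OR (NOT 1 XOR 1))) -> 1
  row 13 [1101]: (0 OR ((1 OR NOT 1) OR (NOT 1 XOR 1))) -> 1
  row 14 [1110]: (1 OR ((0 OR NOT 0) OR (NOT 1 XOR 1))) -> 1
  row 15 [1111]: (1 OR ((1 OR NOT 1) OR (NOT 1 XOR 1))) -> 1
Full result column, 4 rows per line (P1,P2 fixed per line; P3,P4 runs 00..11 left to right):
  rows 0-3 [P1,P2=00]: 1111  = hex F
  rows 4-7 [P1,P2=01]: 1111  = hex F
  rows 8-11 [P1,P2=10]: 1111  = hex F
  rows 12-15 [P1,P2=11]: 1111  = hex F
Output column (row 0 .. row 15) = 1111111111111111
Output column grouped in 4s = 1111 1111 1111 1111 = 0xFFFF
Convert to decimal digit by digit (value = value*16 + digit):
  F -> 15
  15*16 + 15 (F) = 255
  255*16 + 15 (F) = 4095
  4095*16 + 15 (F) = 65535
Decimal = 65535

65535


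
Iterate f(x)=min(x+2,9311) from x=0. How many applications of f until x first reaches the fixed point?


Step 1: x=0, cap=9311, increment=2
Step 2: x grows by 2 each step until capped at 9311; fixed point is x=9311
Step 3: iterations = ceil(9311/2) = 4656

4656


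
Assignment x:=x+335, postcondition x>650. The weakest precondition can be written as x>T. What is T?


Formula: wp(x:=E, P) = P[E/x] (substitute E for x in postcondition)
Step 1: Postcondition: x>650
Step 2: Substitute x+335 for x: x+335>650
Step 3: Solve for x: x > 650-335 = 315

315


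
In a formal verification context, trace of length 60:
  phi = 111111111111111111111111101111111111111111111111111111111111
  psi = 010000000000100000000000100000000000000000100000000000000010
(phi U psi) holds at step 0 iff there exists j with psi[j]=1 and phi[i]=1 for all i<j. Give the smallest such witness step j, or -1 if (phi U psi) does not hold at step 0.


(phi U psi) at 0: need smallest j with psi[j]=1 and phi[i]=1 for all i in [0,j).
Scan from step 0:
  step 0: phi=1, psi=0 -> continue
  step 1: psi=1 and phi held for [0,1) -> witness found
Witness step = 1

1


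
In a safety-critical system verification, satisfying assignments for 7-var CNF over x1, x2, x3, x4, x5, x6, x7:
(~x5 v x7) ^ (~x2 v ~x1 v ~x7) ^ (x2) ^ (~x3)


CNF with 4 clauses over 7 vars (128 assignments).
An assignment satisfies CNF iff every clause has >=1 true literal.
Check each row (bits = x1,x2,x3,x4,x5,x6,x7; clause T/F shown):
  row 0 [0000000]: clauses=TTFT -> 0
  row 1 [0000001]: clauses=TTFT -> 0
  row 2 [0000010]: clauses=TTFT -> 0
  row 3 [0000011]: clauses=TTFT -> 0
  row 4 [0000100]: clauses=FTFT -> 0
  (every remaining row is evaluated the same way; all 128 results are listed next)
Full result column, 8 rows per line (x1,x2,x3,x4 fixed per line; x5,x6,x7 runs 000..111 left to right):
  rows 0-7 [x1,x2,x3,x4=0000]: 00000000  (ones: 0)
  rows 8-15 [x1,x2,x3,x4=0001]: 00000000  (ones: 0)
  rows 16-23 [x1,x2,x3,x4=0010]: 00000000  (ones: 0)
  rows 24-31 [x1,x2,x3,x4=0011]: 00000000  (ones: 0)
  rows 32-39 [x1,x2,x3,x4=0100]: 11110101  (ones: 6)
  rows 40-47 [x1,x2,x3,x4=0101]: 11110101  (ones: 6)
  rows 48-55 [x1,x2,x3,x4=0110]: 00000000  (ones: 0)
  rows 56-63 [x1,x2,x3,x4=0111]: 00000000  (ones: 0)
  rows 64-71 [x1,x2,x3,x4=1000]: 00000000  (ones: 0)
  rows 72-79 [x1,x2,x3,x4=1001]: 00000000  (ones: 0)
  rows 80-87 [x1,x2,x3,x4=1010]: 00000000  (ones: 0)
  rows 88-95 [x1,x2,x3,x4=1011]: 00000000  (ones: 0)
  rows 96-103 [x1,x2,x3,x4=1100]: 10100000  (ones: 2)
  rows 104-111 [x1,x2,x3,x4=1101]: 10100000  (ones: 2)
  rows 112-119 [x1,x2,x3,x4=1110]: 00000000  (ones: 0)
  rows 120-127 [x1,x2,x3,x4=1111]: 00000000  (ones: 0)
Satisfying assignments = 0+0+0+0+6+6+0+0+0+0+0+0+2+2+0+0 = 16

16


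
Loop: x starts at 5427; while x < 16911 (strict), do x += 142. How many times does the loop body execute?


Step 1: x goes from 5427 toward 16911 by 142; the body runs while x<16911, so iterations = ceil((bound-start)/step)
Step 2: Distance=11484
Step 3: ceil(11484/142)=81

81


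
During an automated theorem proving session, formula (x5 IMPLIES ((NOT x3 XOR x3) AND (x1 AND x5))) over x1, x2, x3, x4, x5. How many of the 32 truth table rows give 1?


Formula: (x5 IMPLIES ((NOT x3 XOR x3) AND (x1 AND x5))) over 5 vars (32 rows)
Evaluate each row (x1, x2, x3, x4, x5 as bits, MSB first):
  row 0 [00000]: (0 IMPLIES ((NOT 0 XOR 0) AND (0 AND 0))) -> 1
  row 1 [00001]: (1 IMPLIES ((NOT 0 XOR 0) AND (0 AND 1))) -> 0
  row 2 [00010]: (0 IMPLIES ((NOT 0 XOR 0) AND (0 AND 0))) -> 1
  row 3 [00011]: (1 IMPLIES ((NOT 0 XOR 0) AND (0 AND 1))) -> 0
  row 4 [00100]: (0 IMPLIES ((NOT 1 XOR 1) AND (0 AND 0))) -> 1
  row 5 [00101]: (1 IMPLIES ((NOT 1 XOR 1) AND (0 AND 1))) -> 0
  row 6 [00110]: (0 IMPLIES ((NOT 1 XOR 1) AND (0 AND 0))) -> 1
  row 7 [00111]: (1 IMPLIES ((NOT 1 XOR 1) AND (0 AND 1))) -> 0
  row 8 [01000]: (0 IMPLIES ((NOT 0 XOR 0) AND (0 AND 0))) -> 1
  row 9 [01001]: (1 IMPLIES ((NOT 0 XOR 0) AND (0 AND 1))) -> 0
  row 10 [01010]: (0 IMPLIES ((NOT 0 XOR 0) AND (0 AND 0))) -> 1
  row 11 [01011]: (1 IMPLIES ((NOT 0 XOR 0) AND (0 AND 1))) -> 0
  row 12 [01100]: (0 IMPLIES ((NOT 1 XOR 1) AND (0 AND 0))) -> 1
  row 13 [01101]: (1 IMPLIES ((NOT 1 XOR 1) AND (0 AND 1))) -> 0
  row 14 [01110]: (0 IMPLIES ((NOT 1 XOR 1) AND (0 AND 0))) -> 1
  row 15 [01111]: (1 IMPLIES ((NOT 1 XOR 1) AND (0 AND 1))) -> 0
  row 16 [10000]: (0 IMPLIES ((NOT 0 XOR 0) AND (1 AND 0))) -> 1
  row 17 [10001]: (1 IMPLIES ((NOT 0 XOR 0) AND (1 AND 1))) -> 1
  row 18 [10010]: (0 IMPLIES ((NOT 0 XOR 0) AND (1 AND 0))) -> 1
  row 19 [10011]: (1 IMPLIES ((NOT 0 XOR 0) AND (1 AND 1))) -> 1
  row 20 [10100]: (0 IMPLIES ((NOT 1 XOR 1) AND (1 AND 0))) -> 1
  row 21 [10101]: (1 IMPLIES ((NOT 1 XOR 1) AND (1 AND 1))) -> 1
  row 22 [10110]: (0 IMPLIES ((NOT 1 XOR 1) AND (1 AND 0))) -> 1
  row 23 [10111]: (1 IMPLIES ((NOT 1 XOR 1) AND (1 AND 1))) -> 1
  row 24 [11000]: (0 IMPLIES ((NOT 0 XOR 0) AND (1 AND 0))) -> 1
  row 25 [11001]: (1 IMPLIES ((NOT 0 XOR 0) AND (1 AND 1))) -> 1
  row 26 [11010]: (0 IMPLIES ((NOT 0 XOR 0) AND (1 AND 0))) -> 1
  row 27 [11011]: (1 IMPLIES ((NOT 0 XOR 0) AND (1 AND 1))) -> 1
  row 28 [11100]: (0 IMPLIES ((NOT 1 XOR 1) AND (1 AND 0))) -> 1
  row 29 [11101]: (1 IMPLIES ((NOT 1 XOR 1) AND (1 AND 1))) -> 1
  row 30 [11110]: (0 IMPLIES ((NOT 1 XOR 1) AND (1 AND 0))) -> 1
  row 31 [11111]: (1 IMPLIES ((NOT 1 XOR 1) AND (1 AND 1))) -> 1
Full result column, 8 rows per line (x1,x2 fixed per line; x3,x4,x5 runs 000..111 left to right):
  rows 0-7 [x1,x2=00]: 10101010  (ones: 4)
  rows 8-15 [x1,x2=01]: 10101010  (ones: 4)
  rows 16-23 [x1,x2=10]: 11111111  (ones: 8)
  rows 24-31 [x1,x2=11]: 11111111  (ones: 8)
Count of 1-rows = 4+4+8+8 = 24

24
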